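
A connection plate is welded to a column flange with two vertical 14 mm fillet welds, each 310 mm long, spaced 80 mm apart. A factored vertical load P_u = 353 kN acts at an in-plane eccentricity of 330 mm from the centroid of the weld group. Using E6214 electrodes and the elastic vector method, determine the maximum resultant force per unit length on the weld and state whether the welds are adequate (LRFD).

f_max ≈ 3320 N/mm; NOT adequate

E62XX → F_EXX = 620 MPa.
Total weld length L_w = 620 mm. Treat welds as unit-width lines.
Polar moment about centroid: J = 2[d³/12 + d(b/2)²] = 2[310³/12 + 310×40²] = 5957000 mm³.
Direct shear f_v = P/L_w = 353×10³ / 620 = 569.4 N/mm (vertical).
Torsion M = P·e = 353×10³ × 330 = 116490000 N·mm.
Critical point at (x, y) = (40, 155) from centroid. f_tx = M·y/J = 3031 N/mm; f_ty = M·x/J = 782.2 N/mm.
Resultant f_max = √[f_tx² + (f_v + f_ty)²] = √[3031² + (569.4 + 782.2)²] = 3319 N/mm.
Capacity per unit length: φr_n = 0.75 × 0.6 × 620 × (0.707 × 14) = 2762 N/mm.
3319 > 2762 → NOT adequate.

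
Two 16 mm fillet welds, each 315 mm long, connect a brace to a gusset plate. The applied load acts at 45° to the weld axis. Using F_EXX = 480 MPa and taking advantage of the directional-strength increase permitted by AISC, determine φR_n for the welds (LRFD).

t_e = 0.707 × 16 = 11.31 mm; A_we = 11.31 × 630 = 7127 mm².
Directional factor: 1.0 + 0.5 sin^1.5(45°) = 1.297.
F_nw = 0.6 × 480 × 1.297 = 373.6 MPa.
φR_n = 0.75 × 373.6 × 7127 × 10⁻³ = 1997 kN.

φR_n ≈ 2000 kN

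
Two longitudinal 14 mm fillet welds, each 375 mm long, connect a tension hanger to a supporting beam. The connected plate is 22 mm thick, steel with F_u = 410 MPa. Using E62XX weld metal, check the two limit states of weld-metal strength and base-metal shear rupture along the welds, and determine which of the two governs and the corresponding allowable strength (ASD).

R_n/Ω ≈ 1380 kN (weld metal governs)

E62XX → F_EXX = 620 MPa.
t_e = 0.707 × 14 = 9.898 mm; L = 750 mm.
Weld metal: R_n/Ω = (1/2.0) × 0.6 × 620 × 9.898 × 750 × 10⁻³ = 1381 kN.
Base metal (shear rupture): R_n/Ω = (1/2.0) × 0.6 × 410 × 22 × 750 × 10⁻³ = 2030 kN.
Governing: weld metal.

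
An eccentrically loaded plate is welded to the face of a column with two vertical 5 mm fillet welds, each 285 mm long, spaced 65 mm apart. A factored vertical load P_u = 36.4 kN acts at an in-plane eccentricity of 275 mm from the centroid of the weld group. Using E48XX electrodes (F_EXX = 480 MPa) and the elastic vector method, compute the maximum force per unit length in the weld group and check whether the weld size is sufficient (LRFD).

Total weld length L_w = 570 mm. Treat welds as unit-width lines.
Polar moment about centroid: J = 2[d³/12 + d(b/2)²] = 2[285³/12 + 285×32.5²] = 4460000 mm³.
Direct shear f_v = P/L_w = 36.4×10³ / 570 = 63.86 N/mm (vertical).
Torsion M = P·e = 36.4×10³ × 275 = 10010000 N·mm.
Critical point at (x, y) = (32.5, 142.5) from centroid. f_tx = M·y/J = 319.8 N/mm; f_ty = M·x/J = 72.94 N/mm.
Resultant f_max = √[f_tx² + (f_v + f_ty)²] = √[319.8² + (63.86 + 72.94)²] = 347.8 N/mm.
Capacity per unit length: φr_n = 0.75 × 0.6 × 480 × (0.707 × 5) = 763.6 N/mm.
347.8 ≤ 763.6 → adequate.

f_max ≈ 348 N/mm; adequate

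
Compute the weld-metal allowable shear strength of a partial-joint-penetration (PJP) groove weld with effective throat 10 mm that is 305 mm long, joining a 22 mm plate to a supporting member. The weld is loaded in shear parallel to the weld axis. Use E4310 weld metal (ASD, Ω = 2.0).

E43XX → F_EXX = 430 MPa.
Effective throat (given) t_e = 10 mm.
A_we = 10 × 305 = 3050 mm².
F_nw = 0.6 F_EXX = 258 MPa.
R_n/Ω = (258 × 3050) / 2.0 × 10⁻³ = 393.4 kN.

R_n/Ω ≈ 393 kN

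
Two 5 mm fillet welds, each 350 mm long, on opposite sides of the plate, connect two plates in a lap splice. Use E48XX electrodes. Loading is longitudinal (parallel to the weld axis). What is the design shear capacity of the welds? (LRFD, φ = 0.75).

E48XX → F_EXX = 480 MPa.
Effective throat t_e = 0.707 × 5 = 3.535 mm.
Total length L = 700 mm; A_we = 3.535 × 700 = 2474 mm².
F_nw = 0.6 F_EXX = 0.6 × 480 = 288 MPa.
φR_n = 0.75 × 288 × 2474 × 10⁻³ = 534.5 kN.

φR_n ≈ 534 kN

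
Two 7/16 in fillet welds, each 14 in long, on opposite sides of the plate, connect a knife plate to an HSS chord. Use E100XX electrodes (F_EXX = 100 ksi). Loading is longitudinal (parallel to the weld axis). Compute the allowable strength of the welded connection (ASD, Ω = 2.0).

R_n/Ω ≈ 260 kips

Effective throat t_e = 0.707 × 0.4375 = 0.3093 in.
Total length L = 28 in; A_we = 0.3093 × 28 = 8.661 in².
F_nw = 0.6 F_EXX = 0.6 × 100 = 60 ksi.
R_n = 60 × 8.661 = 519.6 kips; R_n/Ω = 519.6/2.0 = 259.8 kips.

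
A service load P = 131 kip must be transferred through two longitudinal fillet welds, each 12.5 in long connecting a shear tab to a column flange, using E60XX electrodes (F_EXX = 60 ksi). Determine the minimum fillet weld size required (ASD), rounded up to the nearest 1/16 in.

w = 7/16 in

Total weld length L = 25 in.
Required throat t_e = P × Ω / (0.6 F_EXX × L) = 131 × 2.0 / (0.6 × 60 × 25) = 0.2911 in.
Required leg w = t_e / 0.707 = 0.4118 in → use 7/16 in.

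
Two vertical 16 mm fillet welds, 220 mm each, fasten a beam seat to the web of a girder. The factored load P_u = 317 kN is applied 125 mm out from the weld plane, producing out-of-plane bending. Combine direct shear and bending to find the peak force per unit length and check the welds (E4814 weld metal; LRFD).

E48XX → F_EXX = 480 MPa.
L_w = 2 × 220 = 440 mm; section modulus (unit throat) S = 2 × L²/6 = 16130 mm².
Direct shear f_v = P/L_w = 317×10³/440 = 720.5 N/mm.
Moment M = P × e = 317×10³ × 125 = 39625000 N·mm; bending f_b = M/S = 2456 N/mm.
f_max = √(f_v² + f_b²) = √(720.5² + 2456²) = 2560 N/mm.
φr_n = 0.75 × 0.6 × 480 × (0.707 × 16) = 2443 N/mm → NOT adequate.

f_max ≈ 2560 N/mm; NOT adequate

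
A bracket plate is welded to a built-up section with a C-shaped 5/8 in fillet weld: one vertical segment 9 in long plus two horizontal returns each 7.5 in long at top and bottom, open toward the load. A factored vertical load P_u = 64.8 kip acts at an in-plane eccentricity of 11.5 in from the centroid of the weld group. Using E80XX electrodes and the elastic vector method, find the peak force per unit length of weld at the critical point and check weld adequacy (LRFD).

f_max ≈ 12.1 kip/in; adequate

E80XX → F_EXX = 80 ksi.
Total weld length L_w = 24 in. Treat welds as unit-width lines.
Centroid: x̄ = 2×7.5×3.75 / 24 = 2.344 in from the vertical weld.
Polar moment about centroid: J = I_x + I_y = [9³/12 + 2×7.5×4.5²] + [9×2.344² + 2(7.5³/12 + 7.5×1.406²)] = 513.9 in³.
Direct shear f_v = P/L_w = 64.8 / 24 = 2.7 kip/in (vertical).
Torsion M = P·e = 64.8 × 11.5 = 745.2 kip·in.
Critical point at (x, y) = (5.156, 4.5) from centroid. f_tx = M·y/J = 6.525 kip/in; f_ty = M·x/J = 7.477 kip/in.
Resultant f_max = √[f_tx² + (f_v + f_ty)²] = √[6.525² + (2.7 + 7.477)²] = 12.09 kip/in.
Capacity per unit length: φr_n = 0.75 × 0.6 × 80 × (0.707 × 0.625) = 15.91 kip/in.
12.09 ≤ 15.91 → adequate.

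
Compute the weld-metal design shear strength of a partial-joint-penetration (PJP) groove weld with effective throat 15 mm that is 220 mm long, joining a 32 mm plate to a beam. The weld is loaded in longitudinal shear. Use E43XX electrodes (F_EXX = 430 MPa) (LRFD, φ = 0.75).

φR_n ≈ 639 kN

Effective throat (given) t_e = 15 mm.
A_we = 15 × 220 = 3300 mm².
F_nw = 0.6 F_EXX = 258 MPa.
φR_n = 0.75 × 258 × 3300 × 10⁻³ = 638.5 kN.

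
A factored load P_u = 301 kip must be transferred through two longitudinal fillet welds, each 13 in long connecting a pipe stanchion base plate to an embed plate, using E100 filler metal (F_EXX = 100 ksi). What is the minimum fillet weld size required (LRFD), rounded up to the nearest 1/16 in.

Total weld length L = 26 in.
Required throat t_e = P_u / (φ × 0.6 F_EXX × L) = 301 / (0.75 × 0.6 × 100 × 26) = 0.2573 in.
Required leg w = t_e / 0.707 = 0.3639 in → use 3/8 in.

w = 3/8 in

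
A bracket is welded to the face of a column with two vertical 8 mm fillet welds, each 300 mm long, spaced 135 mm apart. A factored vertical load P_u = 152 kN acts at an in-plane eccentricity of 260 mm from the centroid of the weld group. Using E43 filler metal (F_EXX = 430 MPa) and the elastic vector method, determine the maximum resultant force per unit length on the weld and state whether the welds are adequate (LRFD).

Total weld length L_w = 600 mm. Treat welds as unit-width lines.
Polar moment about centroid: J = 2[d³/12 + d(b/2)²] = 2[300³/12 + 300×67.5²] = 7234000 mm³.
Direct shear f_v = P/L_w = 152×10³ / 600 = 253.3 N/mm (vertical).
Torsion M = P·e = 152×10³ × 260 = 39520000 N·mm.
Critical point at (x, y) = (67.5, 150) from centroid. f_tx = M·y/J = 819.5 N/mm; f_ty = M·x/J = 368.8 N/mm.
Resultant f_max = √[f_tx² + (f_v + f_ty)²] = √[819.5² + (253.3 + 368.8)²] = 1029 N/mm.
Capacity per unit length: φr_n = 0.75 × 0.6 × 430 × (0.707 × 8) = 1094 N/mm.
1029 ≤ 1094 → adequate.

f_max ≈ 1030 N/mm; adequate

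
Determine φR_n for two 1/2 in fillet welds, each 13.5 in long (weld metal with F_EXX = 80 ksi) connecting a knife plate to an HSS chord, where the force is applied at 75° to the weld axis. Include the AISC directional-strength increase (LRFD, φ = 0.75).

t_e = 0.707 × 0.5 = 0.3535 in; A_we = 0.3535 × 27 = 9.544 in².
Directional factor: 1.0 + 0.5 sin^1.5(75°) = 1.475.
F_nw = 0.6 × 80 × 1.475 = 70.78 ksi.
φR_n = 0.75 × 70.78 × 9.544 = 506.7 kips.

φR_n ≈ 507 kips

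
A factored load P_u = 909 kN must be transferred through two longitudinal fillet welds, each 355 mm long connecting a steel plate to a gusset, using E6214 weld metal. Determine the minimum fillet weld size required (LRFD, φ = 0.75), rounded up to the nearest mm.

E62XX → F_EXX = 620 MPa.
Total weld length L = 710 mm.
Required throat t_e = P_u / (φ × 0.6 F_EXX × L) = 909 / (0.75 × 0.6 × 620 × 710 × 10⁻³) = 4.589 mm.
Required leg w = t_e / 0.707 = 6.491 mm → use 7 mm.

w = 7 mm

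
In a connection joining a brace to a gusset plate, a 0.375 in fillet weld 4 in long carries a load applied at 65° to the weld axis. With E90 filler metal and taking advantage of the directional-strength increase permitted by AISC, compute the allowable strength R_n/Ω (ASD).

R_n/Ω ≈ 41 kips

E90XX → F_EXX = 90 ksi.
t_e = 0.707 × 0.375 = 0.2651 in; A_we = 0.2651 × 4 = 1.06 in².
Directional factor: 1.0 + 0.5 sin^1.5(65°) = 1.431.
F_nw = 0.6 × 90 × 1.431 = 77.3 ksi.
R_n/Ω = (77.3 × 1.06) / 2.0 = 40.99 kips.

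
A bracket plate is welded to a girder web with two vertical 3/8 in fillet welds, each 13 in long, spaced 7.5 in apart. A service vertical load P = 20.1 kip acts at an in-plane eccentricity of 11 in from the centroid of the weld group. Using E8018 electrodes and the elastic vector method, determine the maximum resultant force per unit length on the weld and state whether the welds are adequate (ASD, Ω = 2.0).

f_max ≈ 2.74 kip/in; adequate

E80XX → F_EXX = 80 ksi.
Total weld length L_w = 26 in. Treat welds as unit-width lines.
Polar moment about centroid: J = 2[d³/12 + d(b/2)²] = 2[13³/12 + 13×3.75²] = 731.8 in³.
Direct shear f_v = P/L_w = 20.1 / 26 = 0.7731 kip/in (vertical).
Torsion M = P·e = 20.1 × 11 = 221.1 kip·in.
Critical point at (x, y) = (3.75, 6.5) from centroid. f_tx = M·y/J = 1.964 kip/in; f_ty = M·x/J = 1.133 kip/in.
Resultant f_max = √[f_tx² + (f_v + f_ty)²] = √[1.964² + (0.7731 + 1.133)²] = 2.737 kip/in.
Capacity per unit length: r_n/Ω = (1/2.0) × 0.6 × 80 × (0.707 × 0.375) = 6.363 kip/in.
2.737 ≤ 6.363 → adequate.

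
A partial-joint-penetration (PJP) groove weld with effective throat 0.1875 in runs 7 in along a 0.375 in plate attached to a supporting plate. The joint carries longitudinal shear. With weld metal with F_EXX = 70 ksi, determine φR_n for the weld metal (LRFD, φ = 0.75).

Effective throat (given) t_e = 0.1875 in.
A_we = 0.1875 × 7 = 1.312 in².
F_nw = 0.6 F_EXX = 42 ksi.
φR_n = 0.75 × 42 × 1.312 = 41.34 kip.

φR_n ≈ 41.3 kip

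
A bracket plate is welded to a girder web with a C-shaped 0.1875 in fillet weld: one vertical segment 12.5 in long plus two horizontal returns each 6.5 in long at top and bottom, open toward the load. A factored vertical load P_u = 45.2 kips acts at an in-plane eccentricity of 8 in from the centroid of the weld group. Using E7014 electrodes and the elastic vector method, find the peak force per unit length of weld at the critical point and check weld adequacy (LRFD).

E70XX → F_EXX = 70 ksi.
Total weld length L_w = 25.5 in. Treat welds as unit-width lines.
Centroid: x̄ = 2×6.5×3.25 / 25.5 = 1.657 in from the vertical weld.
Polar moment about centroid: J = I_x + I_y = [12.5³/12 + 2×6.5×6.25²] + [12.5×1.657² + 2(6.5³/12 + 6.5×1.593²)] = 783.7 in³.
Direct shear f_v = P/L_w = 45.2 / 25.5 = 1.773 kip/in (vertical).
Torsion M = P·e = 45.2 × 8 = 361.6 kip·in.
Critical point at (x, y) = (4.843, 6.25) from centroid. f_tx = M·y/J = 2.884 kip/in; f_ty = M·x/J = 2.235 kip/in.
Resultant f_max = √[f_tx² + (f_v + f_ty)²] = √[2.884² + (1.773 + 2.235)²] = 4.937 kip/in.
Capacity per unit length: φr_n = 0.75 × 0.6 × 70 × (0.707 × 0.1875) = 4.176 kip/in.
4.937 > 4.176 → NOT adequate.

f_max ≈ 4.94 kip/in; NOT adequate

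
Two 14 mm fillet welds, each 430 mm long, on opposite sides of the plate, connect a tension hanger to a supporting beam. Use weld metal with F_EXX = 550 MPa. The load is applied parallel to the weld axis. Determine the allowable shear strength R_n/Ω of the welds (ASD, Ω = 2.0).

Effective throat t_e = 0.707 × 14 = 9.898 mm.
Total length L = 860 mm; A_we = 9.898 × 860 = 8512 mm².
F_nw = 0.6 F_EXX = 0.6 × 550 = 330 MPa.
R_n = 330 × 8512 × 10⁻³ = 2809 kN; R_n/Ω = 2809/2.0 = 1405 kN.

R_n/Ω ≈ 1400 kN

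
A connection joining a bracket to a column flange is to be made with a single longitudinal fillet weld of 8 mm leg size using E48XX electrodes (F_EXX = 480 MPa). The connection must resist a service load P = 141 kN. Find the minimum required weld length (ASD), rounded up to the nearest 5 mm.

Throat t_e = 0.707 × 8 = 5.656 mm.
r_n/Ω = (0.6 × 480 × 5.656) / 2.0 = 814.5 N/mm = 0.8145 kN/mm.
L_req = P / (r_n/Ω) = 141 / 0.8145 = 173.1 mm total.
Round up → use L = 175 mm.

L = 175 mm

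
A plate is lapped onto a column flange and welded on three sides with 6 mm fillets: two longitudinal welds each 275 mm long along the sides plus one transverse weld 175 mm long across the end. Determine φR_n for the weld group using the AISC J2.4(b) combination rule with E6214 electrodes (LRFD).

φR_n ≈ 864 kN

E62XX → F_EXX = 620 MPa.
t_e = 0.707 × 6 = 4.242 mm.
R_nwl = 0.6 × 620 × 4.242 × 550 × 10⁻³ = 867.9 kN (longitudinal, 2 welds).
R_nwt = 0.6 × 620 × 4.242 × 175 × 10⁻³ = 276.2 kN (transverse, base value).
(i) R_nwl + R_nwt = 1144 kN; (ii) 0.85 R_nwl + 1.5 R_nwt = 1152 kN.
R_n = max = 1152 kN [governs: (ii)]; φR_n = 864 kN.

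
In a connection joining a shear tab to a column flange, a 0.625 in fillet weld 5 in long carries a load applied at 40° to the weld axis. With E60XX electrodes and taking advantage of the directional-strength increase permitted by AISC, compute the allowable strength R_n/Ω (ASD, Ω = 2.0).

R_n/Ω ≈ 50 kip

E60XX → F_EXX = 60 ksi.
t_e = 0.707 × 0.625 = 0.4419 in; A_we = 0.4419 × 5 = 2.209 in².
Directional factor: 1.0 + 0.5 sin^1.5(40°) = 1.258.
F_nw = 0.6 × 60 × 1.258 = 45.28 ksi.
R_n/Ω = (45.28 × 2.209) / 2.0 = 50.02 kip.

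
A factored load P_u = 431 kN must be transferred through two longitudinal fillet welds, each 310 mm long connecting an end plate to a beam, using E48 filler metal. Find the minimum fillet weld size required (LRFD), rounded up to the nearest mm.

E48XX → F_EXX = 480 MPa.
Total weld length L = 620 mm.
Required throat t_e = P_u / (φ × 0.6 F_EXX × L) = 431 / (0.75 × 0.6 × 480 × 620 × 10⁻³) = 3.218 mm.
Required leg w = t_e / 0.707 = 4.552 mm → use 5 mm.

w = 5 mm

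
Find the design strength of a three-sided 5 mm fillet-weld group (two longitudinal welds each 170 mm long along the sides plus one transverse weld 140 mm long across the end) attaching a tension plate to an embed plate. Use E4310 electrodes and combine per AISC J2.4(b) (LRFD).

E43XX → F_EXX = 430 MPa.
t_e = 0.707 × 5 = 3.535 mm.
R_nwl = 0.6 × 430 × 3.535 × 340 × 10⁻³ = 310.1 kN (longitudinal, 2 welds).
R_nwt = 0.6 × 430 × 3.535 × 140 × 10⁻³ = 127.7 kN (transverse, base value).
(i) R_nwl + R_nwt = 437.8 kN; (ii) 0.85 R_nwl + 1.5 R_nwt = 455.1 kN.
R_n = max = 455.1 kN [governs: (ii)]; φR_n = 341.3 kN.

φR_n ≈ 341 kN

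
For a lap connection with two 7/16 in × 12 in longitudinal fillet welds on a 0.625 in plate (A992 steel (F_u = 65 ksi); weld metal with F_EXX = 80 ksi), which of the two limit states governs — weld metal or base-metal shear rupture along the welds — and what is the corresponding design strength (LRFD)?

t_e = 0.707 × 0.4375 = 0.3093 in; L = 24 in.
Weld metal: φR_n = 0.75 × 0.6 × 80 × 0.3093 × 24 = 267.2 kips.
Base metal (shear rupture): φR_n = 0.75 × 0.6 × 65 × 0.625 × 24 = 438.8 kips.
Governing: weld metal.

φR_n ≈ 267 kips (weld metal governs)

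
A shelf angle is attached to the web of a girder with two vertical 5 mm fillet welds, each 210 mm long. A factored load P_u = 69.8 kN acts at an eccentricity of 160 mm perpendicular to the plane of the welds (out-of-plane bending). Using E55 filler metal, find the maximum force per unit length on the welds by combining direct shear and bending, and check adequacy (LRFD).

E55XX → F_EXX = 550 MPa.
L_w = 2 × 210 = 420 mm; section modulus (unit throat) S = 2 × L²/6 = 14700 mm².
Direct shear f_v = P/L_w = 69.8×10³/420 = 166.2 N/mm.
Moment M = P × e = 69.8×10³ × 160 = 11168000 N·mm; bending f_b = M/S = 759.7 N/mm.
f_max = √(f_v² + f_b²) = √(166.2² + 759.7²) = 777.7 N/mm.
φr_n = 0.75 × 0.6 × 550 × (0.707 × 5) = 874.9 N/mm → adequate.

f_max ≈ 778 N/mm; adequate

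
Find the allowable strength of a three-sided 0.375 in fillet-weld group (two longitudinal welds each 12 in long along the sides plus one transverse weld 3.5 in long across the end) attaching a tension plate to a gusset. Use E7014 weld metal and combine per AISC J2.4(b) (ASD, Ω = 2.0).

E70XX → F_EXX = 70 ksi.
t_e = 0.707 × 0.375 = 0.2651 in.
R_nwl = 0.6 × 70 × 0.2651 × 24 = 267.2 kips (longitudinal, 2 welds).
R_nwt = 0.6 × 70 × 0.2651 × 3.5 = 38.97 kips (transverse, base value).
(i) R_nwl + R_nwt = 306.2 kips; (ii) 0.85 R_nwl + 1.5 R_nwt = 285.6 kips.
R_n = max = 306.2 kips [governs: (i)]; R_n/Ω = 153.1 kips.

R_n/Ω ≈ 153 kips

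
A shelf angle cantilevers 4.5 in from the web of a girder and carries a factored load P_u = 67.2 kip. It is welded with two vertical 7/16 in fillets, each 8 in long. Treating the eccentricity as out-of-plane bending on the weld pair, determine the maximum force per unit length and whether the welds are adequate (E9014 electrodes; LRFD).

E90XX → F_EXX = 90 ksi.
L_w = 2 × 8 = 16 in; section modulus (unit throat) S = 2 × L²/6 = 21.33 in².
Direct shear f_v = P/L_w = 67.2/16 = 4.2 kip/in.
Moment M = P × e = 67.2 × 4.5 = 302.4 kip·in; bending f_b = M/S = 14.18 kip/in.
f_max = √(f_v² + f_b²) = √(4.2² + 14.18²) = 14.78 kip/in.
φr_n = 0.75 × 0.6 × 90 × (0.707 × 0.4375) = 12.53 kip/in → NOT adequate.

f_max ≈ 14.8 kip/in; NOT adequate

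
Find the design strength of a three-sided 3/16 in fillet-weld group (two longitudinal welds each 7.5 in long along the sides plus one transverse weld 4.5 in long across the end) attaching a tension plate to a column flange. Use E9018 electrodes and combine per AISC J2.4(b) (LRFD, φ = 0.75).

φR_n ≈ 105 kip

E90XX → F_EXX = 90 ksi.
t_e = 0.707 × 0.1875 = 0.1326 in.
R_nwl = 0.6 × 90 × 0.1326 × 15 = 107.4 kip (longitudinal, 2 welds).
R_nwt = 0.6 × 90 × 0.1326 × 4.5 = 32.21 kip (transverse, base value).
(i) R_nwl + R_nwt = 139.6 kip; (ii) 0.85 R_nwl + 1.5 R_nwt = 139.6 kip.
R_n = max = 139.6 kip [governs: (ii)]; φR_n = 104.7 kip.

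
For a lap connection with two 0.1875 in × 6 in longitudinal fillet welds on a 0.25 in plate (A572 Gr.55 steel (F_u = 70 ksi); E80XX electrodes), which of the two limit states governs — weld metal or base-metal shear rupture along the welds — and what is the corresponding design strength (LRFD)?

φR_n ≈ 57.3 kips (weld metal governs)

E80XX → F_EXX = 80 ksi.
t_e = 0.707 × 0.1875 = 0.1326 in; L = 12 in.
Weld metal: φR_n = 0.75 × 0.6 × 80 × 0.1326 × 12 = 57.27 kips.
Base metal (shear rupture): φR_n = 0.75 × 0.6 × 70 × 0.25 × 12 = 94.5 kips.
Governing: weld metal.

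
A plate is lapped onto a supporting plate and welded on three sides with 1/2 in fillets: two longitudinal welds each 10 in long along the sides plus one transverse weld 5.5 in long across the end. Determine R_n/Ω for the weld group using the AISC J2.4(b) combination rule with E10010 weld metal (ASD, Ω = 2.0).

R_n/Ω ≈ 270 kips

E100XX → F_EXX = 100 ksi.
t_e = 0.707 × 0.5 = 0.3535 in.
R_nwl = 0.6 × 100 × 0.3535 × 20 = 424.2 kips (longitudinal, 2 welds).
R_nwt = 0.6 × 100 × 0.3535 × 5.5 = 116.7 kips (transverse, base value).
(i) R_nwl + R_nwt = 540.9 kips; (ii) 0.85 R_nwl + 1.5 R_nwt = 535.6 kips.
R_n = max = 540.9 kips [governs: (i)]; R_n/Ω = 270.4 kips.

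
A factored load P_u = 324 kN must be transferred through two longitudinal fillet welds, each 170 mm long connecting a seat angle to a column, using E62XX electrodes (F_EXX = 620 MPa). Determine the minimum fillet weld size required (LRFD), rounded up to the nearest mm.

Total weld length L = 340 mm.
Required throat t_e = P_u / (φ × 0.6 F_EXX × L) = 324 / (0.75 × 0.6 × 620 × 340 × 10⁻³) = 3.416 mm.
Required leg w = t_e / 0.707 = 4.831 mm → use 5 mm.

w = 5 mm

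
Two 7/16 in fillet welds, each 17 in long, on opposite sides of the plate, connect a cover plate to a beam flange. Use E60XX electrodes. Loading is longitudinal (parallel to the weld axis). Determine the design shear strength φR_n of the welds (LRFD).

E60XX → F_EXX = 60 ksi.
Effective throat t_e = 0.707 × 0.4375 = 0.3093 in.
Total length L = 34 in; A_we = 0.3093 × 34 = 10.52 in².
F_nw = 0.6 F_EXX = 0.6 × 60 = 36 ksi.
φR_n = 0.75 × 36 × 10.52 = 283.9 kips.

φR_n ≈ 284 kips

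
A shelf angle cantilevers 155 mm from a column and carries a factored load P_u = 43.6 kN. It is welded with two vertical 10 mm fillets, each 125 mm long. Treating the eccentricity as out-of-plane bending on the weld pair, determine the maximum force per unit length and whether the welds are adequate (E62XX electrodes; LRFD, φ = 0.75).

E62XX → F_EXX = 620 MPa.
L_w = 2 × 125 = 250 mm; section modulus (unit throat) S = 2 × L²/6 = 5208 mm².
Direct shear f_v = P/L_w = 43.6×10³/250 = 174.4 N/mm.
Moment M = P × e = 43.6×10³ × 155 = 6758000 N·mm; bending f_b = M/S = 1298 N/mm.
f_max = √(f_v² + f_b²) = √(174.4² + 1298²) = 1309 N/mm.
φr_n = 0.75 × 0.6 × 620 × (0.707 × 10) = 1973 N/mm → adequate.

f_max ≈ 1310 N/mm; adequate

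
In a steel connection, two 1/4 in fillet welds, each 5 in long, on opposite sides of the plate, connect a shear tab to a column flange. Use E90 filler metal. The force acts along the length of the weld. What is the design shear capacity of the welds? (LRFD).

E90XX → F_EXX = 90 ksi.
Effective throat t_e = 0.707 × 0.25 = 0.1767 in.
Total length L = 10 in; A_we = 0.1767 × 10 = 1.767 in².
F_nw = 0.6 F_EXX = 0.6 × 90 = 54 ksi.
φR_n = 0.75 × 54 × 1.767 = 71.58 kips.

φR_n ≈ 71.6 kips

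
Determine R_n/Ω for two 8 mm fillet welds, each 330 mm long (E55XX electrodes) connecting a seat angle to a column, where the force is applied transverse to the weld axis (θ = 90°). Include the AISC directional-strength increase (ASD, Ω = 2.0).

E55XX → F_EXX = 550 MPa.
t_e = 0.707 × 8 = 5.656 mm; A_we = 5.656 × 660 = 3733 mm².
Directional factor: 1.0 + 0.5 sin^1.5(90°) = 1.5.
F_nw = 0.6 × 550 × 1.5 = 495 MPa.
R_n/Ω = (495 × 3733) / 2.0 × 10⁻³ = 923.9 kN.

R_n/Ω ≈ 924 kN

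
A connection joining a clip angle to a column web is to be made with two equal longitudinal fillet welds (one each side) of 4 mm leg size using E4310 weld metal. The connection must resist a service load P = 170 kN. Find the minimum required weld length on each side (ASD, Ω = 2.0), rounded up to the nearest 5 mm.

L = 235 mm on each side

E43XX → F_EXX = 430 MPa.
Throat t_e = 0.707 × 4 = 2.828 mm.
r_n/Ω = (0.6 × 430 × 2.828) / 2.0 = 364.8 N/mm = 0.3648 kN/mm.
L_req = P / (r_n/Ω) = 170 / 0.3648 = 466 mm total.
Per side: 466 / 2 = 233 mm.
Round up → use L = 235 mm on each side.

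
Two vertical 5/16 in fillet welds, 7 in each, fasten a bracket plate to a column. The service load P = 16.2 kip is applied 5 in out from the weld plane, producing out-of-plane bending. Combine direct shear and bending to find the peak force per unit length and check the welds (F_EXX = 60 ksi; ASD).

f_max ≈ 5.09 kip/in; NOT adequate

L_w = 2 × 7 = 14 in; section modulus (unit throat) S = 2 × L²/6 = 16.33 in².
Direct shear f_v = P/L_w = 16.2/14 = 1.157 kip/in.
Moment M = P × e = 16.2 × 5 = 81 kip·in; bending f_b = M/S = 4.959 kip/in.
f_max = √(f_v² + f_b²) = √(1.157² + 4.959²) = 5.092 kip/in.
r_n/Ω = (1/2.0) × 0.6 × 60 × (0.707 × 0.3125) = 3.977 kip/in → NOT adequate.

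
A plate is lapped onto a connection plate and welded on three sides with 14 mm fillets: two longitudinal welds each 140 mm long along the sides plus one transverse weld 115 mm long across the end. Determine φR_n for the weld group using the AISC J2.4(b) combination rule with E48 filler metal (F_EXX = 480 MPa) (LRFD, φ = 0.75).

φR_n ≈ 878 kN

t_e = 0.707 × 14 = 9.898 mm.
R_nwl = 0.6 × 480 × 9.898 × 280 × 10⁻³ = 798.2 kN (longitudinal, 2 welds).
R_nwt = 0.6 × 480 × 9.898 × 115 × 10⁻³ = 327.8 kN (transverse, base value).
(i) R_nwl + R_nwt = 1126 kN; (ii) 0.85 R_nwl + 1.5 R_nwt = 1170 kN.
R_n = max = 1170 kN [governs: (ii)]; φR_n = 877.6 kN.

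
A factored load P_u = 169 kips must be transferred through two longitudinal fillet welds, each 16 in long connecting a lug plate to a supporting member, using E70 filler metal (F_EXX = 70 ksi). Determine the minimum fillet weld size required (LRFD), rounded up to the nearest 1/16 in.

Total weld length L = 32 in.
Required throat t_e = P_u / (φ × 0.6 F_EXX × L) = 169 / (0.75 × 0.6 × 70 × 32) = 0.1677 in.
Required leg w = t_e / 0.707 = 0.2371 in → use 1/4 in.

w = 1/4 in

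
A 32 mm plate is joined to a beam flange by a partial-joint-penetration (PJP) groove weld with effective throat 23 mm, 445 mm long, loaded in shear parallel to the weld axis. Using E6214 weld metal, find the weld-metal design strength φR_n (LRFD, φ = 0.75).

E62XX → F_EXX = 620 MPa.
Effective throat (given) t_e = 23 mm.
A_we = 23 × 445 = 10240 mm².
F_nw = 0.6 F_EXX = 372 MPa.
φR_n = 0.75 × 372 × 10240 × 10⁻³ = 2856 kN.

φR_n ≈ 2860 kN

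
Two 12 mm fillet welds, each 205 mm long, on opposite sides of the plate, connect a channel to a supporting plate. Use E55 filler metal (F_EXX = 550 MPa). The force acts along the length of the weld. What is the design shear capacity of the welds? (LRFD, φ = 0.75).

φR_n ≈ 861 kN

Effective throat t_e = 0.707 × 12 = 8.484 mm.
Total length L = 410 mm; A_we = 8.484 × 410 = 3478 mm².
F_nw = 0.6 F_EXX = 0.6 × 550 = 330 MPa.
φR_n = 0.75 × 330 × 3478 × 10⁻³ = 860.9 kN.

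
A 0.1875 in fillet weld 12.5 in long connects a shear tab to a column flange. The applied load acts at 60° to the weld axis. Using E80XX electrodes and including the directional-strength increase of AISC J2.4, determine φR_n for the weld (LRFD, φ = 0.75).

E80XX → F_EXX = 80 ksi.
t_e = 0.707 × 0.1875 = 0.1326 in; A_we = 0.1326 × 12.5 = 1.657 in².
Directional factor: 1.0 + 0.5 sin^1.5(60°) = 1.403.
F_nw = 0.6 × 80 × 1.403 = 67.34 ksi.
φR_n = 0.75 × 67.34 × 1.657 = 83.69 kip.

φR_n ≈ 83.7 kip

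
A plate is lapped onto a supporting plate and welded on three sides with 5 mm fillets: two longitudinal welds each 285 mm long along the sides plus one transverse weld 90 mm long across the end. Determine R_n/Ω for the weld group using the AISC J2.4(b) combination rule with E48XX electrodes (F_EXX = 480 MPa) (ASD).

R_n/Ω ≈ 336 kN

t_e = 0.707 × 5 = 3.535 mm.
R_nwl = 0.6 × 480 × 3.535 × 570 × 10⁻³ = 580.3 kN (longitudinal, 2 welds).
R_nwt = 0.6 × 480 × 3.535 × 90 × 10⁻³ = 91.63 kN (transverse, base value).
(i) R_nwl + R_nwt = 671.9 kN; (ii) 0.85 R_nwl + 1.5 R_nwt = 630.7 kN.
R_n = max = 671.9 kN [governs: (i)]; R_n/Ω = 336 kN.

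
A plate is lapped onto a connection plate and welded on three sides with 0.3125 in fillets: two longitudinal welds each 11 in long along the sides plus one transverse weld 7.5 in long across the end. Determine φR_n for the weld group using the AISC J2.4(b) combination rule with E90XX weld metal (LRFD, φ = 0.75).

φR_n ≈ 268 kip

E90XX → F_EXX = 90 ksi.
t_e = 0.707 × 0.3125 = 0.2209 in.
R_nwl = 0.6 × 90 × 0.2209 × 22 = 262.5 kip (longitudinal, 2 welds).
R_nwt = 0.6 × 90 × 0.2209 × 7.5 = 89.48 kip (transverse, base value).
(i) R_nwl + R_nwt = 352 kip; (ii) 0.85 R_nwl + 1.5 R_nwt = 357.3 kip.
R_n = max = 357.3 kip [governs: (ii)]; φR_n = 268 kip.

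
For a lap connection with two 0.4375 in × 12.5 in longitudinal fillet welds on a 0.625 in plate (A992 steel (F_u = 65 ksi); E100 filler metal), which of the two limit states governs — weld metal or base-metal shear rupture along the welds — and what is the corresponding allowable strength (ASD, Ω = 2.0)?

R_n/Ω ≈ 232 kips (weld metal governs)

E100XX → F_EXX = 100 ksi.
t_e = 0.707 × 0.4375 = 0.3093 in; L = 25 in.
Weld metal: R_n/Ω = (1/2.0) × 0.6 × 100 × 0.3093 × 25 = 232 kips.
Base metal (shear rupture): R_n/Ω = (1/2.0) × 0.6 × 65 × 0.625 × 25 = 304.7 kips.
Governing: weld metal.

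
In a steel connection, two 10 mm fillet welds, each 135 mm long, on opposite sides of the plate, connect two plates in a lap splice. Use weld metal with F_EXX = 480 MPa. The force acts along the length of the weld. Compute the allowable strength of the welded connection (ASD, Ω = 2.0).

Effective throat t_e = 0.707 × 10 = 7.07 mm.
Total length L = 270 mm; A_we = 7.07 × 270 = 1909 mm².
F_nw = 0.6 F_EXX = 0.6 × 480 = 288 MPa.
R_n = 288 × 1909 × 10⁻³ = 549.8 kN; R_n/Ω = 549.8/2.0 = 274.9 kN.

R_n/Ω ≈ 275 kN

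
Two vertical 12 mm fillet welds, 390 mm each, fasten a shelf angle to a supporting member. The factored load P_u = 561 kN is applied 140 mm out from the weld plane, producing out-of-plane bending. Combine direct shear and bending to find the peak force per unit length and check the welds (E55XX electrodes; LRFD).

E55XX → F_EXX = 550 MPa.
L_w = 2 × 390 = 780 mm; section modulus (unit throat) S = 2 × L²/6 = 50700 mm².
Direct shear f_v = P/L_w = 561×10³/780 = 719.2 N/mm.
Moment M = P × e = 561×10³ × 140 = 78540000 N·mm; bending f_b = M/S = 1549 N/mm.
f_max = √(f_v² + f_b²) = √(719.2² + 1549²) = 1708 N/mm.
φr_n = 0.75 × 0.6 × 550 × (0.707 × 12) = 2100 N/mm → adequate.

f_max ≈ 1710 N/mm; adequate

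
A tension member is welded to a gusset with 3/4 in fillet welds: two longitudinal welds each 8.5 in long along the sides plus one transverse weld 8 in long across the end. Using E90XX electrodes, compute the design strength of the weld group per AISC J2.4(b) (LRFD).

φR_n ≈ 568 kip

E90XX → F_EXX = 90 ksi.
t_e = 0.707 × 0.75 = 0.5302 in.
R_nwl = 0.6 × 90 × 0.5302 × 17 = 486.8 kip (longitudinal, 2 welds).
R_nwt = 0.6 × 90 × 0.5302 × 8 = 229.1 kip (transverse, base value).
(i) R_nwl + R_nwt = 715.8 kip; (ii) 0.85 R_nwl + 1.5 R_nwt = 757.4 kip.
R_n = max = 757.4 kip [governs: (ii)]; φR_n = 568 kip.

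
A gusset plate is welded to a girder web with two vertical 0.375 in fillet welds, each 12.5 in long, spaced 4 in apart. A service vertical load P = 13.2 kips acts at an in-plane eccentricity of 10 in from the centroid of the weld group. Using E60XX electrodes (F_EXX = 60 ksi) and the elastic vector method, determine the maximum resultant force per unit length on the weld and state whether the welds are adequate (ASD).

Total weld length L_w = 25 in. Treat welds as unit-width lines.
Polar moment about centroid: J = 2[d³/12 + d(b/2)²] = 2[12.5³/12 + 12.5×2²] = 425.5 in³.
Direct shear f_v = P/L_w = 13.2 / 25 = 0.528 kip/in (vertical).
Torsion M = P·e = 13.2 × 10 = 132 kip·in.
Critical point at (x, y) = (2, 6.25) from centroid. f_tx = M·y/J = 1.939 kip/in; f_ty = M·x/J = 0.6204 kip/in.
Resultant f_max = √[f_tx² + (f_v + f_ty)²] = √[1.939² + (0.528 + 0.6204)²] = 2.253 kip/in.
Capacity per unit length: r_n/Ω = (1/2.0) × 0.6 × 60 × (0.707 × 0.375) = 4.772 kip/in.
2.253 ≤ 4.772 → adequate.

f_max ≈ 2.25 kip/in; adequate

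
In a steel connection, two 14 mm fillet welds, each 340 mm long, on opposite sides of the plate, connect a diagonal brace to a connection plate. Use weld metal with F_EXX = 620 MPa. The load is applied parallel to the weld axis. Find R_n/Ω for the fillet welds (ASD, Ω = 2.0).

Effective throat t_e = 0.707 × 14 = 9.898 mm.
Total length L = 680 mm; A_we = 9.898 × 680 = 6731 mm².
F_nw = 0.6 F_EXX = 0.6 × 620 = 372 MPa.
R_n = 372 × 6731 × 10⁻³ = 2504 kN; R_n/Ω = 2504/2.0 = 1252 kN.

R_n/Ω ≈ 1250 kN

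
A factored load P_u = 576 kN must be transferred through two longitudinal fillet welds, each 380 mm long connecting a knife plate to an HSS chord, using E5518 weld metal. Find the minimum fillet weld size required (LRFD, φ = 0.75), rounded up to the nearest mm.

E55XX → F_EXX = 550 MPa.
Total weld length L = 760 mm.
Required throat t_e = P_u / (φ × 0.6 F_EXX × L) = 576 / (0.75 × 0.6 × 550 × 760 × 10⁻³) = 3.062 mm.
Required leg w = t_e / 0.707 = 4.331 mm → use 5 mm.

w = 5 mm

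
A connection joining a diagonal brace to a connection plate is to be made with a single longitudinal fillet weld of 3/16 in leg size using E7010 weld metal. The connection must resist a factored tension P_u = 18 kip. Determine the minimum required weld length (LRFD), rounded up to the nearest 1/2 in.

L = 4.5 in

E70XX → F_EXX = 70 ksi.
Throat t_e = 0.707 × 0.1875 = 0.1326 in.
φr_n = 0.75 × 0.6 × 70 × 0.1326 = 4.176 kip/in.
L_req = P_u / φr_n = 18 / 4.176 = 4.311 in total.
Round up → use L = 4.5 in.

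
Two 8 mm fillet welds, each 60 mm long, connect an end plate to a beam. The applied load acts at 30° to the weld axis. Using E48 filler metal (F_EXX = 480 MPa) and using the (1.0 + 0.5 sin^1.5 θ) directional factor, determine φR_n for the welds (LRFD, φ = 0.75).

φR_n ≈ 173 kN

t_e = 0.707 × 8 = 5.656 mm; A_we = 5.656 × 120 = 678.7 mm².
Directional factor: 1.0 + 0.5 sin^1.5(30°) = 1.177.
F_nw = 0.6 × 480 × 1.177 = 338.9 MPa.
φR_n = 0.75 × 338.9 × 678.7 × 10⁻³ = 172.5 kN.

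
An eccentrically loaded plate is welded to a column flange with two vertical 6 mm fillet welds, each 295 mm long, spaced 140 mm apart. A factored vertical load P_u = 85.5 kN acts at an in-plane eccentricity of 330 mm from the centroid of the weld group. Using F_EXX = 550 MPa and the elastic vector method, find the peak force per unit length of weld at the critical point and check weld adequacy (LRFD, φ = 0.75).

f_max ≈ 717 N/mm; adequate

Total weld length L_w = 590 mm. Treat welds as unit-width lines.
Polar moment about centroid: J = 2[d³/12 + d(b/2)²] = 2[295³/12 + 295×70²] = 7170000 mm³.
Direct shear f_v = P/L_w = 85.5×10³ / 590 = 144.9 N/mm (vertical).
Torsion M = P·e = 85.5×10³ × 330 = 28215000 N·mm.
Critical point at (x, y) = (70, 147.5) from centroid. f_tx = M·y/J = 580.5 N/mm; f_ty = M·x/J = 275.5 N/mm.
Resultant f_max = √[f_tx² + (f_v + f_ty)²] = √[580.5² + (144.9 + 275.5)²] = 716.7 N/mm.
Capacity per unit length: φr_n = 0.75 × 0.6 × 550 × (0.707 × 6) = 1050 N/mm.
716.7 ≤ 1050 → adequate.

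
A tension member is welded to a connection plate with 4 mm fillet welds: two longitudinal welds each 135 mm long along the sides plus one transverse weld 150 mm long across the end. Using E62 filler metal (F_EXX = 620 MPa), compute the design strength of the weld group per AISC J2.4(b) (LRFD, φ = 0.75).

φR_n ≈ 359 kN

t_e = 0.707 × 4 = 2.828 mm.
R_nwl = 0.6 × 620 × 2.828 × 270 × 10⁻³ = 284 kN (longitudinal, 2 welds).
R_nwt = 0.6 × 620 × 2.828 × 150 × 10⁻³ = 157.8 kN (transverse, base value).
(i) R_nwl + R_nwt = 441.8 kN; (ii) 0.85 R_nwl + 1.5 R_nwt = 478.1 kN.
R_n = max = 478.1 kN [governs: (ii)]; φR_n = 358.6 kN.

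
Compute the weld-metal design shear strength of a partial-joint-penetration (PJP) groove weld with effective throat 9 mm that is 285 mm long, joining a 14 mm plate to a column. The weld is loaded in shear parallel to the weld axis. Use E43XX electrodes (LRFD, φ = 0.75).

φR_n ≈ 496 kN

E43XX → F_EXX = 430 MPa.
Effective throat (given) t_e = 9 mm.
A_we = 9 × 285 = 2565 mm².
F_nw = 0.6 F_EXX = 258 MPa.
φR_n = 0.75 × 258 × 2565 × 10⁻³ = 496.3 kN.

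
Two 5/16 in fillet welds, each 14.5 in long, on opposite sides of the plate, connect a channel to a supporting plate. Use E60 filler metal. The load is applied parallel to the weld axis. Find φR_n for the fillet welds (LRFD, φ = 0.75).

φR_n ≈ 173 kips

E60XX → F_EXX = 60 ksi.
Effective throat t_e = 0.707 × 0.3125 = 0.2209 in.
Total length L = 29 in; A_we = 0.2209 × 29 = 6.407 in².
F_nw = 0.6 F_EXX = 0.6 × 60 = 36 ksi.
φR_n = 0.75 × 36 × 6.407 = 173 kips.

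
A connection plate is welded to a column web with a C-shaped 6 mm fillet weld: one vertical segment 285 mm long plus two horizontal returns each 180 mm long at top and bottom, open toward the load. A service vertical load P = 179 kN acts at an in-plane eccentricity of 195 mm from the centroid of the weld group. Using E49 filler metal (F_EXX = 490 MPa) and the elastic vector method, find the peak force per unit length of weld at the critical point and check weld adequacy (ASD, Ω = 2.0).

Total weld length L_w = 645 mm. Treat welds as unit-width lines.
Centroid: x̄ = 2×180×90 / 645 = 50.23 mm from the vertical weld.
Polar moment about centroid: J = I_x + I_y = [285³/12 + 2×180×142.5²] + [285×50.23² + 2(180³/12 + 180×39.77²)] = 11500000 mm³.
Direct shear f_v = P/L_w = 179×10³ / 645 = 277.5 N/mm (vertical).
Torsion M = P·e = 179×10³ × 195 = 34905000 N·mm.
Critical point at (x, y) = (129.8, 142.5) from centroid. f_tx = M·y/J = 432.5 N/mm; f_ty = M·x/J = 393.9 N/mm.
Resultant f_max = √[f_tx² + (f_v + f_ty)²] = √[432.5² + (277.5 + 393.9)²] = 798.7 N/mm.
Capacity per unit length: r_n/Ω = (1/2.0) × 0.6 × 490 × (0.707 × 6) = 623.6 N/mm.
798.7 > 623.6 → NOT adequate.

f_max ≈ 799 N/mm; NOT adequate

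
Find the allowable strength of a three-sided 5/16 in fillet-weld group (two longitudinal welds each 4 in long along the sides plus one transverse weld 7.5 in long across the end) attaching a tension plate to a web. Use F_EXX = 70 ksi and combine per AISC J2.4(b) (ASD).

R_n/Ω ≈ 83.7 kips

t_e = 0.707 × 0.3125 = 0.2209 in.
R_nwl = 0.6 × 70 × 0.2209 × 8 = 74.23 kips (longitudinal, 2 welds).
R_nwt = 0.6 × 70 × 0.2209 × 7.5 = 69.6 kips (transverse, base value).
(i) R_nwl + R_nwt = 143.8 kips; (ii) 0.85 R_nwl + 1.5 R_nwt = 167.5 kips.
R_n = max = 167.5 kips [governs: (ii)]; R_n/Ω = 83.75 kips.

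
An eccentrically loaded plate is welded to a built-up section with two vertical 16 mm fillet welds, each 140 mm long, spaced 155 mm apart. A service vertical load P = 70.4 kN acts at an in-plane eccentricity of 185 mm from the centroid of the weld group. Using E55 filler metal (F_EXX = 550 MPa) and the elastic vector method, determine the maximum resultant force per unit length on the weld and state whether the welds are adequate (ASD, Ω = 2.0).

f_max ≈ 840 N/mm; adequate

Total weld length L_w = 280 mm. Treat welds as unit-width lines.
Polar moment about centroid: J = 2[d³/12 + d(b/2)²] = 2[140³/12 + 140×77.5²] = 2139000 mm³.
Direct shear f_v = P/L_w = 70.4×10³ / 280 = 251.4 N/mm (vertical).
Torsion M = P·e = 70.4×10³ × 185 = 13024000 N·mm.
Critical point at (x, y) = (77.5, 70) from centroid. f_tx = M·y/J = 426.2 N/mm; f_ty = M·x/J = 471.9 N/mm.
Resultant f_max = √[f_tx² + (f_v + f_ty)²] = √[426.2² + (251.4 + 471.9)²] = 839.5 N/mm.
Capacity per unit length: r_n/Ω = (1/2.0) × 0.6 × 550 × (0.707 × 16) = 1866 N/mm.
839.5 ≤ 1866 → adequate.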